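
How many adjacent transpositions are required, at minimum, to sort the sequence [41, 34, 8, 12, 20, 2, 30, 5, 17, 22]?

27

The minimum number of adjacent swaps to sort an array equals its inversion count, since every such swap removes exactly one inversion.
Count inversions — for each element, later elements that are smaller:
41: 34, 8, 12, 20, 2, 30, 5, 17, 22 → 9
34: 8, 12, 20, 2, 30, 5, 17, 22 → 8
8: 2, 5 → 2
12: 2, 5 → 2
20: 2, 5, 17 → 3
2: none → 0
30: 5, 17, 22 → 3
5: none → 0
17: none → 0
22: none → 0
Total inversions: 9 + 8 + 2 + 2 + 3 + 0 + 3 + 0 + 0 + 0 = 27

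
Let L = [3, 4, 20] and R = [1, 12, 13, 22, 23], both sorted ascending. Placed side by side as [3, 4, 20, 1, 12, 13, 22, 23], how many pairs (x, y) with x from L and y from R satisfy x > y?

For each element r of the right run, count left-run elements greater than r:
r = 1: 3, 4, 20 → 3
r = 12: 20 → 1
r = 13: 20 → 1
r = 22: none → 0
r = 23: none → 0
Cross-inversions: 3 + 1 + 1 + 0 + 0 = 5

5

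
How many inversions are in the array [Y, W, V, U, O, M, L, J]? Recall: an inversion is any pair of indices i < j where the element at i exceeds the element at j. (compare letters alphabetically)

Sweep left to right; for each value list the smaller values that follow it:
Y: 7
W: 6
V: 5
U: 4
O: 3
M: 2
L: 1
J: 0
Sum: 7 + 6 + 5 + 4 + 3 + 2 + 1 + 0 = 28

28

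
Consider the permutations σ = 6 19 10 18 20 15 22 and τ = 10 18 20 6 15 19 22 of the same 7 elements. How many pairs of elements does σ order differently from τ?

Assign each item its position (1..7) in the first ordering, then rewrite the second ordering as that position sequence:
positions: 6→1, 19→2, 10→3, 18→4, 20→5, 15→6, 22→7
second ordering as positions: [3, 4, 5, 1, 6, 2, 7]
Discordant pairs = inversions in this position sequence.
3: 1, 2 → 2
4: 1, 2 → 2
5: 1, 2 → 2
1: 0
6: 2 → 1
2: 0
7: 0
Total: 2 + 2 + 2 + 0 + 1 + 0 + 0 = 7

7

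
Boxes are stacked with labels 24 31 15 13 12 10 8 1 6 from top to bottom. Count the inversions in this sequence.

Out-of-order pairs: 34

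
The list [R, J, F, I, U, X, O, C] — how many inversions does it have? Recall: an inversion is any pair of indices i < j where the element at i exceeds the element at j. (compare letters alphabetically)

For each element, count later entries that are smaller:
R → J, F, I, O, C → 5
J → F, I, C → 3
F → C → 1
I → C → 1
U → O, C → 2
X → O, C → 2
O → C → 1
C → none → 0
Sum: 5 + 3 + 1 + 1 + 2 + 2 + 1 + 0 = 15

15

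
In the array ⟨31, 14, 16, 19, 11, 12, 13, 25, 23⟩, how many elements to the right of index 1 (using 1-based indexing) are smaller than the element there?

The element at index 1 is 31.
Elements after it: 14, 16, 19, 11, 12, 13, 25, 23
Those smaller than 31: 14, 16, 19, 11, 12, 13, 25, 23

8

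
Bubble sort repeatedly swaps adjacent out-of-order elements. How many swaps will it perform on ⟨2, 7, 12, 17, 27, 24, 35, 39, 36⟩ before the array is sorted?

2

The minimum number of adjacent swaps to sort an array equals its inversion count, since every such swap removes exactly one inversion.
Count inversions — for each element, later elements that are smaller:
2: none → 0
7: none → 0
12: none → 0
17: none → 0
27: 24 → 1
24: none → 0
35: none → 0
39: 36 → 1
36: none → 0
Total inversions: 0 + 0 + 0 + 0 + 1 + 0 + 0 + 1 + 0 = 2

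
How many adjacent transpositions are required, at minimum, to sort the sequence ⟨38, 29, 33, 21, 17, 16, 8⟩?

Each adjacent swap fixes exactly one inversion, so the minimum swap count equals the number of inversions.
Count inversions — for each element, later elements that are smaller:
38: 29, 33, 21, 17, 16, 8 → 6
29: 21, 17, 16, 8 → 4
33: 21, 17, 16, 8 → 4
21: 17, 16, 8 → 3
17: 16, 8 → 2
16: 8 → 1
8: none → 0
Total inversions: 6 + 4 + 4 + 3 + 2 + 1 + 0 = 20

20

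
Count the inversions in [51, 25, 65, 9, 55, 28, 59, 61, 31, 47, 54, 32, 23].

42 inversions

For each element, count later entries that are smaller:
51 → 25, 9, 28, 31, 47, 32, 23 → 7
25 → 9, 23 → 2
65 → 9, 55, 28, 59, 61, 31, 47, 54, 32, 23 → 10
9 → none → 0
55 → 28, 31, 47, 54, 32, 23 → 6
28 → 23 → 1
59 → 31, 47, 54, 32, 23 → 5
61 → 31, 47, 54, 32, 23 → 5
31 → 23 → 1
47 → 32, 23 → 2
54 → 32, 23 → 2
32 → 23 → 1
23 → none → 0
Sum: 7 + 2 + 10 + 0 + 6 + 1 + 5 + 5 + 1 + 2 + 2 + 1 + 0 = 42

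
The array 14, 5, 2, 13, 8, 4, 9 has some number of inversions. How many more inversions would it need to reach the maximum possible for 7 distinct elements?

9

Maximum inversions for 7 distinct elements is C(7, 2) = 7·6/2 = 21.
Current inversions — for each element, count later smaller elements:
14: 6
5: 2
2: 0
13: 3
8: 1
4: 0
9: 0
Current total: 6 + 2 + 0 + 3 + 1 + 0 + 0 = 12
Shortfall: 21 − 12 = 9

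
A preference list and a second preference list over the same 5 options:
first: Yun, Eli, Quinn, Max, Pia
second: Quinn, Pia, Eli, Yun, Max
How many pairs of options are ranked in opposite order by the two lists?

Assign each item its position (1..5) in the first ordering, then rewrite the second ordering as that position sequence:
positions: Yun→1, Eli→2, Quinn→3, Max→4, Pia→5
second ordering as positions: [3, 5, 2, 1, 4]
Discordant pairs = inversions in this position sequence.
3: 2, 1 → 2
5: 2, 1, 4 → 3
2: 1 → 1
1: 0
4: 0
Total: 2 + 3 + 1 + 0 + 0 = 6

There are 6 pairs.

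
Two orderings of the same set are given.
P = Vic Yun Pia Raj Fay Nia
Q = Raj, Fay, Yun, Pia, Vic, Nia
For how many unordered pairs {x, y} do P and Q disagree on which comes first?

Assign each item its position (1..6) in the first ordering, then rewrite the second ordering as that position sequence:
positions: Vic→1, Yun→2, Pia→3, Raj→4, Fay→5, Nia→6
second ordering as positions: [4, 5, 2, 3, 1, 6]
Discordant pairs = inversions in this position sequence.
4: 2, 3, 1 → 3
5: 2, 3, 1 → 3
2: 1 → 1
3: 1 → 1
1: 0
6: 0
Total: 3 + 3 + 1 + 1 + 0 + 0 = 8

8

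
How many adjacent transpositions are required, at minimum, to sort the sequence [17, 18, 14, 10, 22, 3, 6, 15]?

Minimum adjacent swaps = number of inversions (each swap of adjacent out-of-order elements removes one inversion and no swap can remove more).
Count inversions — for each element, later elements that are smaller:
17: 14, 10, 3, 6, 15 → 5
18: 14, 10, 3, 6, 15 → 5
14: 10, 3, 6 → 3
10: 3, 6 → 2
22: 3, 6, 15 → 3
3: none → 0
6: none → 0
15: none → 0
Total inversions: 5 + 5 + 3 + 2 + 3 + 0 + 0 + 0 = 18

There are 18 swaps.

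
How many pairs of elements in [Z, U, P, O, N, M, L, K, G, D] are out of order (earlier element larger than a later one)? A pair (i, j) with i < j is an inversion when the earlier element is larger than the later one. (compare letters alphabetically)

Count, for each position, how many later elements it exceeds:
Z → U, P, O, N, M, L, K, G, D → 9
U → P, O, N, M, L, K, G, D → 8
P → O, N, M, L, K, G, D → 7
O → N, M, L, K, G, D → 6
N → M, L, K, G, D → 5
M → L, K, G, D → 4
L → K, G, D → 3
K → G, D → 2
G → D → 1
D → none → 0
Sum: 9 + 8 + 7 + 6 + 5 + 4 + 3 + 2 + 1 + 0 = 45

45 inversions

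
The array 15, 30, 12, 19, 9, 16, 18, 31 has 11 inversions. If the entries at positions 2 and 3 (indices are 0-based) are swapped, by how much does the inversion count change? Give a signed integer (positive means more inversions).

Positions 2 and 3 hold 12 and 19; after swapping, the array is [15, 30, 19, 12, 9, 16, 18, 31].
Element-by-element contributions:
15 → 12, 9 → 2
30 → 19, 12, 9, 16, 18 → 5
19 → 12, 9, 16, 18 → 4
12 → 9 → 1
9 → none → 0
16 → none → 0
18 → none → 0
31 → none → 0
Sum: 2 + 5 + 4 + 1 + 0 + 0 + 0 + 0 = 12
Change: 12 − 11 = +1

+1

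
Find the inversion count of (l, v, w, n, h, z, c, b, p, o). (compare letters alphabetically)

For each element, count later entries that are smaller:
l: 3
v: 6
w: 6
n: 3
h: 2
z: 4
c: 1
b: 0
p: 1
o: 0
Sum: 3 + 6 + 6 + 3 + 2 + 4 + 1 + 0 + 1 + 0 = 26

26 inversions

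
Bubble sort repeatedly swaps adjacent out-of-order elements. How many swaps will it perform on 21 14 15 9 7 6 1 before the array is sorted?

The minimum number of adjacent swaps to sort an array equals its inversion count, since every such swap removes exactly one inversion.
Count inversions — for each element, later elements that are smaller:
21: 14, 15, 9, 7, 6, 1 → 6
14: 9, 7, 6, 1 → 4
15: 9, 7, 6, 1 → 4
9: 7, 6, 1 → 3
7: 6, 1 → 2
6: 1 → 1
1: none → 0
Total inversions: 6 + 4 + 4 + 3 + 2 + 1 + 0 = 20

20 swaps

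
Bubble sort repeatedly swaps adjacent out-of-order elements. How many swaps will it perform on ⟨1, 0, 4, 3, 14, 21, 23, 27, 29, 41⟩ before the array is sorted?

The minimum number of adjacent swaps to sort an array equals its inversion count, since every such swap removes exactly one inversion.
Count inversions — for each element, later elements that are smaller:
1: 0 → 1
0: none → 0
4: 3 → 1
3: none → 0
14: none → 0
21: none → 0
23: none → 0
27: none → 0
29: none → 0
41: none → 0
Total inversions: 1 + 0 + 1 + 0 + 0 + 0 + 0 + 0 + 0 + 0 = 2

2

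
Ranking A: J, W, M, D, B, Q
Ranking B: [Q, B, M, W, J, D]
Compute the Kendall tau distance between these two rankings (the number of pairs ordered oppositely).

12 discordant pairs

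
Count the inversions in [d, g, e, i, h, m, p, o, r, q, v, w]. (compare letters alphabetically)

4 inversions

Element-by-element contributions:
d → none → 0
g → e → 1
e → none → 0
i → h → 1
h → none → 0
m → none → 0
p → o → 1
o → none → 0
r → q → 1
q → none → 0
v → none → 0
w → none → 0
Sum: 0 + 1 + 0 + 1 + 0 + 0 + 1 + 0 + 1 + 0 + 0 + 0 = 4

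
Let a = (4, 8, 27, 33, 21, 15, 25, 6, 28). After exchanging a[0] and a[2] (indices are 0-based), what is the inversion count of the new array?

17 inversions

Positions 0 and 2 hold 4 and 27; after swapping, the array is [27, 8, 4, 33, 21, 15, 25, 6, 28].
Sweep left to right; for each value list the smaller values that follow it:
27: 6
8: 2
4: 0
33: 5
21: 2
15: 1
25: 1
6: 0
28: 0
Sum: 6 + 2 + 0 + 5 + 2 + 1 + 1 + 0 + 0 = 17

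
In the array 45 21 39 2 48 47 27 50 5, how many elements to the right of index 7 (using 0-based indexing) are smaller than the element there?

1

The element at index 7 is 50.
Elements after it: 5
Those smaller than 50: 5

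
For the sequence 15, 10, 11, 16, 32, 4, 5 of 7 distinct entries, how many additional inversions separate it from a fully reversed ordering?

9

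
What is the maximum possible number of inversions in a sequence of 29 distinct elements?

A reversed (strictly descending) arrangement makes every pair an inversion, giving C(29, 2) inversions.
C(29, 2) = 29·28/2 = 406

There are 406 inversions.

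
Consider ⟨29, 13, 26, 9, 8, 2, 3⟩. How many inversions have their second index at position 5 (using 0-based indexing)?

The element at index 5 is 2.
Elements before it: 29, 13, 26, 9, 8
Those larger than 2: 29, 13, 26, 9, 8

5 such elements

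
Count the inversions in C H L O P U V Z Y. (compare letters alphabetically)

Element-by-element contributions:
C: 0
H: 0
L: 0
O: 0
P: 0
U: 0
V: 0
Z: 1
Y: 0
Sum: 0 + 0 + 0 + 0 + 0 + 0 + 0 + 1 + 0 = 1

1 out-of-order pair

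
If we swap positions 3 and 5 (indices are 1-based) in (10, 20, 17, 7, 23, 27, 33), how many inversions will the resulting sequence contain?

Positions 3 and 5 hold 17 and 23; after swapping, the array is [10, 20, 23, 7, 17, 27, 33].
Element-by-element contributions:
10 → 7 → 1
20 → 7, 17 → 2
23 → 7, 17 → 2
7 → none → 0
17 → none → 0
27 → none → 0
33 → none → 0
Sum: 1 + 2 + 2 + 0 + 0 + 0 + 0 = 5

5 inversions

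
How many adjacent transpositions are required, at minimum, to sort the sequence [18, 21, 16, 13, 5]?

9 swaps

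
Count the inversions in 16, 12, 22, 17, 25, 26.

Count, for each position, how many later elements it exceeds:
16 → 12 → 1
12 → none → 0
22 → 17 → 1
17 → none → 0
25 → none → 0
26 → none → 0
Sum: 1 + 0 + 1 + 0 + 0 + 0 = 2

2 inversions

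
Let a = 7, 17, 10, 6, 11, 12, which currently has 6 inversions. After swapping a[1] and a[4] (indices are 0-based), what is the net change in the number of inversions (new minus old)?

-1

Positions 1 and 4 hold 17 and 11; after swapping, the array is [7, 11, 10, 6, 17, 12].
For each element, count later entries that are smaller:
7 → 6 → 1
11 → 10, 6 → 2
10 → 6 → 1
6 → none → 0
17 → 12 → 1
12 → none → 0
Sum: 1 + 2 + 1 + 0 + 1 + 0 = 5
Change: 5 − 6 = -1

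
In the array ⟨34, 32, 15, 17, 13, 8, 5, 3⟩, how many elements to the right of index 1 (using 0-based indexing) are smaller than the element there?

6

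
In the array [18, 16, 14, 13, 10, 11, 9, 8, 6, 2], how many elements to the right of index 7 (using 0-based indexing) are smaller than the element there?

2

The element at index 7 is 8.
Elements after it: 6, 2
Those smaller than 8: 6, 2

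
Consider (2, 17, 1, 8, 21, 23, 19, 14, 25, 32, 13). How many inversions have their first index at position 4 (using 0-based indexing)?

The element at index 4 is 21.
Elements after it: 23, 19, 14, 25, 32, 13
Those smaller than 21: 19, 14, 13

3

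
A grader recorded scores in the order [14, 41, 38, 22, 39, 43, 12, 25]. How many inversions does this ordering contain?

14

For each element, count later entries that are smaller:
14: 1
41: 5
38: 3
22: 1
39: 2
43: 2
12: 0
25: 0
Sum: 1 + 5 + 3 + 1 + 2 + 2 + 0 + 0 = 14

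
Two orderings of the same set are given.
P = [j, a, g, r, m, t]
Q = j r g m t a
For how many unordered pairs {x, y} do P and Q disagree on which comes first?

5 disagreeing pairs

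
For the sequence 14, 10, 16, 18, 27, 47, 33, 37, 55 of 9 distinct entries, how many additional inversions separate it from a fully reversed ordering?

33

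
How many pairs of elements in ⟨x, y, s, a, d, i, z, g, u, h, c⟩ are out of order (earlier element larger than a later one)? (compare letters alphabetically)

Count, for each position, how many later elements it exceeds:
x: 8
y: 8
s: 6
a: 0
d: 1
i: 3
z: 4
g: 1
u: 2
h: 1
c: 0
Sum: 8 + 8 + 6 + 0 + 1 + 3 + 4 + 1 + 2 + 1 + 0 = 34

34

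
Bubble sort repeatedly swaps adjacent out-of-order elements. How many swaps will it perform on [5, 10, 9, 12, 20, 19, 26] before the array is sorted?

2

The minimum number of adjacent swaps to sort an array equals its inversion count, since every such swap removes exactly one inversion.
Count inversions — for each element, later elements that are smaller:
5: none → 0
10: 9 → 1
9: none → 0
12: none → 0
20: 19 → 1
19: none → 0
26: none → 0
Total inversions: 0 + 1 + 0 + 0 + 1 + 0 + 0 = 2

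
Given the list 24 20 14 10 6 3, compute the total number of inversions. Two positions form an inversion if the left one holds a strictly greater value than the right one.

Inversions: 15

Sweep left to right; for each value list the smaller values that follow it:
24 → 20, 14, 10, 6, 3 → 5
20 → 14, 10, 6, 3 → 4
14 → 10, 6, 3 → 3
10 → 6, 3 → 2
6 → 3 → 1
3 → none → 0
Sum: 5 + 4 + 3 + 2 + 1 + 0 = 15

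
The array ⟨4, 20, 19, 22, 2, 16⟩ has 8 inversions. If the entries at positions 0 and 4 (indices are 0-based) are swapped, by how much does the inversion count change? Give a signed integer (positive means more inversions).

Positions 0 and 4 hold 4 and 2; after swapping, the array is [2, 20, 19, 22, 4, 16].
Sweep left to right; for each value list the smaller values that follow it:
2: 0
20: 3
19: 2
22: 2
4: 0
16: 0
Sum: 0 + 3 + 2 + 2 + 0 + 0 = 7
Change: 7 − 8 = -1

-1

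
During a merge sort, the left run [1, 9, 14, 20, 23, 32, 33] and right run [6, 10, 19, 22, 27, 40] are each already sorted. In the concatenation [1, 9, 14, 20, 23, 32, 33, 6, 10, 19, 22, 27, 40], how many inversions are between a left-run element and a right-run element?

Split inversions: 20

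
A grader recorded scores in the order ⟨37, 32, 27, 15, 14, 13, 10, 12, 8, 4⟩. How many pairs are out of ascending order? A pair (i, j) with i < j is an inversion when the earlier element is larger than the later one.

Count, for each position, how many later elements it exceeds:
37 → 32, 27, 15, 14, 13, 10, 12, 8, 4 → 9
32 → 27, 15, 14, 13, 10, 12, 8, 4 → 8
27 → 15, 14, 13, 10, 12, 8, 4 → 7
15 → 14, 13, 10, 12, 8, 4 → 6
14 → 13, 10, 12, 8, 4 → 5
13 → 10, 12, 8, 4 → 4
10 → 8, 4 → 2
12 → 8, 4 → 2
8 → 4 → 1
4 → none → 0
Sum: 9 + 8 + 7 + 6 + 5 + 4 + 2 + 2 + 1 + 0 = 44

Inversions: 44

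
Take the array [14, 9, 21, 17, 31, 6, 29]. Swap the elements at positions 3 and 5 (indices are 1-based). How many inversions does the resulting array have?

9 inversions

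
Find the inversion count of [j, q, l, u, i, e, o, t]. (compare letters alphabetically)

13

For each element, count later entries that are smaller:
j → i, e → 2
q → l, i, e, o → 4
l → i, e → 2
u → i, e, o, t → 4
i → e → 1
e → none → 0
o → none → 0
t → none → 0
Sum: 2 + 4 + 2 + 4 + 1 + 0 + 0 + 0 = 13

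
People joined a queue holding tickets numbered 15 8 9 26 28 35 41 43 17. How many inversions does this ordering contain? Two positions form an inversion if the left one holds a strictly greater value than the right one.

Sweep left to right; for each value list the smaller values that follow it:
15 → 8, 9 → 2
8 → none → 0
9 → none → 0
26 → 17 → 1
28 → 17 → 1
35 → 17 → 1
41 → 17 → 1
43 → 17 → 1
17 → none → 0
Sum: 2 + 0 + 0 + 1 + 1 + 1 + 1 + 1 + 0 = 7

7 inversions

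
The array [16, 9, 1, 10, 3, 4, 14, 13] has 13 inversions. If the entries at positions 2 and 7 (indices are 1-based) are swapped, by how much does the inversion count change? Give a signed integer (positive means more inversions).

+3

Positions 2 and 7 hold 9 and 14; after swapping, the array is [16, 14, 1, 10, 3, 4, 9, 13].
Count, for each position, how many later elements it exceeds:
16 → 14, 1, 10, 3, 4, 9, 13 → 7
14 → 1, 10, 3, 4, 9, 13 → 6
1 → none → 0
10 → 3, 4, 9 → 3
3 → none → 0
4 → none → 0
9 → none → 0
13 → none → 0
Sum: 7 + 6 + 0 + 3 + 0 + 0 + 0 + 0 = 16
Change: 16 − 13 = +3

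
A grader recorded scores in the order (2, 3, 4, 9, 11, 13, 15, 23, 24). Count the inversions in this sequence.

0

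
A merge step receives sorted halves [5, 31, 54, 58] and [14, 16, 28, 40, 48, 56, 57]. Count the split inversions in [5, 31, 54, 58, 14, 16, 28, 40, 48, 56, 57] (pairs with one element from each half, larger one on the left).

15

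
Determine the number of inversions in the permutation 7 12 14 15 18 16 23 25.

Element-by-element contributions:
7: 0
12: 0
14: 0
15: 0
18: 1
16: 0
23: 0
25: 0
Sum: 0 + 0 + 0 + 0 + 1 + 0 + 0 + 0 = 1

1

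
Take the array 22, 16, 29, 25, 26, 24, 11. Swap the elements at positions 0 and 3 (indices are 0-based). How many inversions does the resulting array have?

13

Positions 0 and 3 hold 22 and 25; after swapping, the array is [25, 16, 29, 22, 26, 24, 11].
Sweep left to right; for each value list the smaller values that follow it:
25 → 16, 22, 24, 11 → 4
16 → 11 → 1
29 → 22, 26, 24, 11 → 4
22 → 11 → 1
26 → 24, 11 → 2
24 → 11 → 1
11 → none → 0
Sum: 4 + 1 + 4 + 1 + 2 + 1 + 0 = 13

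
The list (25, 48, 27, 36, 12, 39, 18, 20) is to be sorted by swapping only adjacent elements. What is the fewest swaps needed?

17 swaps

Minimum adjacent swaps = number of inversions (each swap of adjacent out-of-order elements removes one inversion and no swap can remove more).
Count inversions — for each element, later elements that are smaller:
25: 12, 18, 20 → 3
48: 27, 36, 12, 39, 18, 20 → 6
27: 12, 18, 20 → 3
36: 12, 18, 20 → 3
12: none → 0
39: 18, 20 → 2
18: none → 0
20: none → 0
Total inversions: 3 + 6 + 3 + 3 + 0 + 2 + 0 + 0 = 17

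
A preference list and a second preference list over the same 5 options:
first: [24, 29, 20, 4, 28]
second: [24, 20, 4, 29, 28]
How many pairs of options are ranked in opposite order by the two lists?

2

Assign each item its position (1..5) in the first ordering, then rewrite the second ordering as that position sequence:
positions: 24→1, 29→2, 20→3, 4→4, 28→5
second ordering as positions: [1, 3, 4, 2, 5]
Discordant pairs = inversions in this position sequence.
1: 0
3: 2 → 1
4: 2 → 1
2: 0
5: 0
Total: 0 + 1 + 1 + 0 + 0 = 2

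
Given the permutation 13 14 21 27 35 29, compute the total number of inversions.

For each element, count later entries that are smaller:
13: 0
14: 0
21: 0
27: 0
35: 1
29: 0
Sum: 0 + 0 + 0 + 0 + 1 + 0 = 1

1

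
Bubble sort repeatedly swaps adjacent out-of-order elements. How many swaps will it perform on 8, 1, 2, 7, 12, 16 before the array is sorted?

There are 3 swaps.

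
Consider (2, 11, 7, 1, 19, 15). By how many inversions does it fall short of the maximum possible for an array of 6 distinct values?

10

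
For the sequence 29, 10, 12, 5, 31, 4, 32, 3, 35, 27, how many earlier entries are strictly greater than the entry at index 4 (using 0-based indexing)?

The element at index 4 is 31.
Elements before it: 29, 10, 12, 5
None of them are larger than 31.

0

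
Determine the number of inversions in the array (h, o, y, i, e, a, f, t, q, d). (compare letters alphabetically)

Count, for each position, how many later elements it exceeds:
h: 4
o: 5
y: 7
i: 4
e: 2
a: 0
f: 1
t: 2
q: 1
d: 0
Sum: 4 + 5 + 7 + 4 + 2 + 0 + 1 + 2 + 1 + 0 = 26

26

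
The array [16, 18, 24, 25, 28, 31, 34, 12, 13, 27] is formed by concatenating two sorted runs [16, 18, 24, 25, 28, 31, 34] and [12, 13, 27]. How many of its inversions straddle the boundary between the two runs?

17 split inversions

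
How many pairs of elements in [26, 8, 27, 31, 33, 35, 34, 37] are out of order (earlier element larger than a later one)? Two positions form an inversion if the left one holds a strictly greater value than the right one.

2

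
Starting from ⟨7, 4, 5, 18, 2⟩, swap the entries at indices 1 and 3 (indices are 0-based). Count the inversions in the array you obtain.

9

Positions 1 and 3 hold 4 and 18; after swapping, the array is [7, 18, 5, 4, 2].
Sweep left to right; for each value list the smaller values that follow it:
7 → 5, 4, 2 → 3
18 → 5, 4, 2 → 3
5 → 4, 2 → 2
4 → 2 → 1
2 → none → 0
Sum: 3 + 3 + 2 + 1 + 0 = 9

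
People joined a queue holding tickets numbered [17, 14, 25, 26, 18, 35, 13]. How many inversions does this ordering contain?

Out-of-order index pairs (1-indexed):
(1,2): 17 > 14
(1,7): 17 > 13
(2,7): 14 > 13
(3,5): 25 > 18
(3,7): 25 > 13
(4,5): 26 > 18
(4,7): 26 > 13
(5,7): 18 > 13
(6,7): 35 > 13
That's 9 pairs.

9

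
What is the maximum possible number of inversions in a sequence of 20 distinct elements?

190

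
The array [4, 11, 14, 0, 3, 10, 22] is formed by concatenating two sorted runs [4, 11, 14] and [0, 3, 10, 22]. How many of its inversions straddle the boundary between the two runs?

Cross-inversions: 8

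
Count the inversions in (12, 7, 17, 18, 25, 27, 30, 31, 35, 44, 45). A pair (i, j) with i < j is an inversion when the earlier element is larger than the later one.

Element-by-element contributions:
12: 1
7: 0
17: 0
18: 0
25: 0
27: 0
30: 0
31: 0
35: 0
44: 0
45: 0
Sum: 1 + 0 + 0 + 0 + 0 + 0 + 0 + 0 + 0 + 0 + 0 = 1

1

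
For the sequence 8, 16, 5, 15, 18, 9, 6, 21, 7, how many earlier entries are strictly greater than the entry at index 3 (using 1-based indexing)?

The element at index 3 is 5.
Elements before it: 8, 16
Those larger than 5: 8, 16

2 such elements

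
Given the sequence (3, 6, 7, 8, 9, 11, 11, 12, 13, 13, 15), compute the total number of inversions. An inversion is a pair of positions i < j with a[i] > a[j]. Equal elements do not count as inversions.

Inversions: 0

Sweep left to right; for each value list the smaller values that follow it:
3 → none → 0
6 → none → 0
7 → none → 0
8 → none → 0
9 → none → 0
11 → none → 0
11 → none → 0
12 → none → 0
13 → none → 0
13 → none → 0
15 → none → 0
Sum: 0 + 0 + 0 + 0 + 0 + 0 + 0 + 0 + 0 + 0 + 0 = 0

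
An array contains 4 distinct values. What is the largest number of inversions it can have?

6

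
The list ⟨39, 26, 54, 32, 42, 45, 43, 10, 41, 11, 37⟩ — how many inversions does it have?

32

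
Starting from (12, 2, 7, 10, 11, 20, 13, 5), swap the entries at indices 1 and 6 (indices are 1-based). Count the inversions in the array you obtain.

Positions 1 and 6 hold 12 and 20; after swapping, the array is [20, 2, 7, 10, 11, 12, 13, 5].
Element-by-element contributions:
20 → 2, 7, 10, 11, 12, 13, 5 → 7
2 → none → 0
7 → 5 → 1
10 → 5 → 1
11 → 5 → 1
12 → 5 → 1
13 → 5 → 1
5 → none → 0
Sum: 7 + 0 + 1 + 1 + 1 + 1 + 1 + 0 = 12

12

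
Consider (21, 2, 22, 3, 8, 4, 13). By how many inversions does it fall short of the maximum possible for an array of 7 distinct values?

Maximum inversions for 7 distinct elements is C(7, 2) = 7·6/2 = 21.
Current inversions — for each element, count later smaller elements:
21: 5
2: 0
22: 4
3: 0
8: 1
4: 0
13: 0
Current total: 5 + 0 + 4 + 0 + 1 + 0 + 0 = 10
Shortfall: 21 − 10 = 11

11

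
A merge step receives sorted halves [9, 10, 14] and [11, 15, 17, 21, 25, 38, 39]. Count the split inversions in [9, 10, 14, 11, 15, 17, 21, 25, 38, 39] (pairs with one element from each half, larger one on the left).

For each element r of the right run, count left-run elements greater than r:
r = 11: 14 → 1
r = 15: none → 0
r = 17: none → 0
r = 21: none → 0
r = 25: none → 0
r = 38: none → 0
r = 39: none → 0
Cross-inversions: 1 + 0 + 0 + 0 + 0 + 0 + 0 = 1

1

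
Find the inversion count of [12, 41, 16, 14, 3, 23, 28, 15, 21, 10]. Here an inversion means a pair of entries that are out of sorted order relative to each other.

Count, for each position, how many later elements it exceeds:
12 → 3, 10 → 2
41 → 16, 14, 3, 23, 28, 15, 21, 10 → 8
16 → 14, 3, 15, 10 → 4
14 → 3, 10 → 2
3 → none → 0
23 → 15, 21, 10 → 3
28 → 15, 21, 10 → 3
15 → 10 → 1
21 → 10 → 1
10 → none → 0
Sum: 2 + 8 + 4 + 2 + 0 + 3 + 3 + 1 + 1 + 0 = 24

24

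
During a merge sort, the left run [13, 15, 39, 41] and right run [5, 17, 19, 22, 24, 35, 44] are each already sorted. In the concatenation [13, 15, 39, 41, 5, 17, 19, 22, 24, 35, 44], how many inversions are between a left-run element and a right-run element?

Take each right-half value and tally the left-half values above it:
r = 5: 13, 15, 39, 41 → 4
r = 17: 39, 41 → 2
r = 19: 39, 41 → 2
r = 22: 39, 41 → 2
r = 24: 39, 41 → 2
r = 35: 39, 41 → 2
r = 44: none → 0
Cross-inversions: 4 + 2 + 2 + 2 + 2 + 2 + 0 = 14

14 cross-inversions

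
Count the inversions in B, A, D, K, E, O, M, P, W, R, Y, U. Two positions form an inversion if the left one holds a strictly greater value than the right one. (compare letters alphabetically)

There are 6 inversions.

Sweep left to right; for each value list the smaller values that follow it:
B: 1
A: 0
D: 0
K: 1
E: 0
O: 1
M: 0
P: 0
W: 2
R: 0
Y: 1
U: 0
Sum: 1 + 0 + 0 + 1 + 0 + 1 + 0 + 0 + 2 + 0 + 1 + 0 = 6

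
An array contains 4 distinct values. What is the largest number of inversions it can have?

The maximum occurs when the array is in strictly decreasing order: every one of the C(4, 2) pairs is inverted.
C(4, 2) = 4·3/2 = 6

6 inversions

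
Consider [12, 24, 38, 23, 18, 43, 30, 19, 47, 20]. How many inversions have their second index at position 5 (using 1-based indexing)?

The element at index 5 is 18.
Elements before it: 12, 24, 38, 23
Those larger than 18: 24, 38, 23

3 such elements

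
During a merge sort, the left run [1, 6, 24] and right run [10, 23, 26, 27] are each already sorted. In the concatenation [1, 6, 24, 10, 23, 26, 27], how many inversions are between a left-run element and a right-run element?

There are 2 cross-inversions.

Take each right-half value and tally the left-half values above it:
r = 10: 24 → 1
r = 23: 24 → 1
r = 26: none → 0
r = 27: none → 0
Cross-inversions: 1 + 1 + 0 + 0 = 2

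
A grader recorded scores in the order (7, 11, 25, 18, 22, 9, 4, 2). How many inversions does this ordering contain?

19 inversions

Count, for each position, how many later elements it exceeds:
7 → 4, 2 → 2
11 → 9, 4, 2 → 3
25 → 18, 22, 9, 4, 2 → 5
18 → 9, 4, 2 → 3
22 → 9, 4, 2 → 3
9 → 4, 2 → 2
4 → 2 → 1
2 → none → 0
Sum: 2 + 3 + 5 + 3 + 3 + 2 + 1 + 0 = 19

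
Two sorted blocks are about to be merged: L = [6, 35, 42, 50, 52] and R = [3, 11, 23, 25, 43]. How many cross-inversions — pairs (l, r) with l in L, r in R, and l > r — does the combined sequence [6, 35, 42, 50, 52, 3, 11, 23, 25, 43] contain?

For each element r of the right run, count left-run elements greater than r:
r = 3: 6, 35, 42, 50, 52 → 5
r = 11: 35, 42, 50, 52 → 4
r = 23: 35, 42, 50, 52 → 4
r = 25: 35, 42, 50, 52 → 4
r = 43: 50, 52 → 2
Cross-inversions: 5 + 4 + 4 + 4 + 2 = 19

19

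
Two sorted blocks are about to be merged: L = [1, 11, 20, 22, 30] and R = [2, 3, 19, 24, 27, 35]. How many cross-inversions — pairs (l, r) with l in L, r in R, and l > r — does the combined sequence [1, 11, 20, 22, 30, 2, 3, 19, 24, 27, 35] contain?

13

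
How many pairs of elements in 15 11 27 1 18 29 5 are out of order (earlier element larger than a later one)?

Element-by-element contributions:
15 → 11, 1, 5 → 3
11 → 1, 5 → 2
27 → 1, 18, 5 → 3
1 → none → 0
18 → 5 → 1
29 → 5 → 1
5 → none → 0
Sum: 3 + 2 + 3 + 0 + 1 + 1 + 0 = 10

Out-of-order pairs: 10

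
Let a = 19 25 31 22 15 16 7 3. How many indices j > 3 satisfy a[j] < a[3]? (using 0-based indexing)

4 such elements

The element at index 3 is 22.
Elements after it: 15, 16, 7, 3
Those smaller than 22: 15, 16, 7, 3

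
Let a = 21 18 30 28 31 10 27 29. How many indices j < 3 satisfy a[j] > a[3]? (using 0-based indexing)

The element at index 3 is 28.
Elements before it: 21, 18, 30
Those larger than 28: 30

1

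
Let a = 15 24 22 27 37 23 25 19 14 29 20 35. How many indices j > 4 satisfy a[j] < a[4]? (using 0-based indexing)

7

The element at index 4 is 37.
Elements after it: 23, 25, 19, 14, 29, 20, 35
Those smaller than 37: 23, 25, 19, 14, 29, 20, 35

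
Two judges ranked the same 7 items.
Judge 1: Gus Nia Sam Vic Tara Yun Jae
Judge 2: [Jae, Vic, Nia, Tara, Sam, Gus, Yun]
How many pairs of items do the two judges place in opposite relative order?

Assign each item its position (1..7) in the first ordering, then rewrite the second ordering as that position sequence:
positions: Gus→1, Nia→2, Sam→3, Vic→4, Tara→5, Yun→6, Jae→7
second ordering as positions: [7, 4, 2, 5, 3, 1, 6]
Discordant pairs = inversions in this position sequence.
7: 4, 2, 5, 3, 1, 6 → 6
4: 2, 3, 1 → 3
2: 1 → 1
5: 3, 1 → 2
3: 1 → 1
1: 0
6: 0
Total: 6 + 3 + 1 + 2 + 1 + 0 + 0 = 13

13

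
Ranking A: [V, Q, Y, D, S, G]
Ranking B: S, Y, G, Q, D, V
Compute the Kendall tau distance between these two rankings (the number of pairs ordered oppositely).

11 discordant pairs

Assign each item its position (1..6) in the first ordering, then rewrite the second ordering as that position sequence:
positions: V→1, Q→2, Y→3, D→4, S→5, G→6
second ordering as positions: [5, 3, 6, 2, 4, 1]
Discordant pairs = inversions in this position sequence.
5: 3, 2, 4, 1 → 4
3: 2, 1 → 2
6: 2, 4, 1 → 3
2: 1 → 1
4: 1 → 1
1: 0
Total: 4 + 2 + 3 + 1 + 1 + 0 = 11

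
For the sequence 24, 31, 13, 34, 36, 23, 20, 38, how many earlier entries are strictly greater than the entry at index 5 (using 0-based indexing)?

4

The element at index 5 is 23.
Elements before it: 24, 31, 13, 34, 36
Those larger than 23: 24, 31, 34, 36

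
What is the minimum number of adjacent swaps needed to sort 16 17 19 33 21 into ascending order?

1 adjacent swap

Minimum adjacent swaps = number of inversions (each swap of adjacent out-of-order elements removes one inversion and no swap can remove more).
Count inversions — for each element, later elements that are smaller:
16: none → 0
17: none → 0
19: none → 0
33: 21 → 1
21: none → 0
Total inversions: 0 + 0 + 0 + 1 + 0 = 1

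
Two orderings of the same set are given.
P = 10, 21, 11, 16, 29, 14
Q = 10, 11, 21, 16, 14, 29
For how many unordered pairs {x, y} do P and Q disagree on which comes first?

2 disagreeing pairs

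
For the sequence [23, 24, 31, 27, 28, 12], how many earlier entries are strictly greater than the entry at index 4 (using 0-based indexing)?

The element at index 4 is 28.
Elements before it: 23, 24, 31, 27
Those larger than 28: 31

1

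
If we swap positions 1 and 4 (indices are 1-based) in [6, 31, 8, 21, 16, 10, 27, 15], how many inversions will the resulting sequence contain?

Positions 1 and 4 hold 6 and 21; after swapping, the array is [21, 31, 8, 6, 16, 10, 27, 15].
Element-by-element contributions:
21: 5
31: 6
8: 1
6: 0
16: 2
10: 0
27: 1
15: 0
Sum: 5 + 6 + 1 + 0 + 2 + 0 + 1 + 0 = 15

15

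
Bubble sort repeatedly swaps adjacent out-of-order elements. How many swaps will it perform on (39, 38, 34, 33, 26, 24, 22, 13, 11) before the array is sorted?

Adjacent swaps: 36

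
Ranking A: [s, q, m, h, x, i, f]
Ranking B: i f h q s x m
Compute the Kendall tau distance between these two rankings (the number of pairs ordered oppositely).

Assign each item its position (1..7) in the first ordering, then rewrite the second ordering as that position sequence:
positions: s→1, q→2, m→3, h→4, x→5, i→6, f→7
second ordering as positions: [6, 7, 4, 2, 1, 5, 3]
Discordant pairs = inversions in this position sequence.
6: 4, 2, 1, 5, 3 → 5
7: 4, 2, 1, 5, 3 → 5
4: 2, 1, 3 → 3
2: 1 → 1
1: 0
5: 3 → 1
3: 0
Total: 5 + 5 + 3 + 1 + 0 + 1 + 0 = 15

15 discordant pairs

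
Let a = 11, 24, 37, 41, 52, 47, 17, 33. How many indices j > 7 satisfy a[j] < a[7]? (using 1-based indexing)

0

The element at index 7 is 17.
Elements after it: 33
None of them are smaller than 17.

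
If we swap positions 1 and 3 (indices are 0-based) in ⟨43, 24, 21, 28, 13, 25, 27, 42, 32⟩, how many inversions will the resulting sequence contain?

Inversions: 16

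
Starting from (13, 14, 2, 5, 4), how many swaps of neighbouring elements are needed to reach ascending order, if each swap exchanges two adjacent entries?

Each adjacent swap fixes exactly one inversion, so the minimum swap count equals the number of inversions.
Count inversions — for each element, later elements that are smaller:
13: 2, 5, 4 → 3
14: 2, 5, 4 → 3
2: none → 0
5: 4 → 1
4: none → 0
Total inversions: 3 + 3 + 0 + 1 + 0 = 7

7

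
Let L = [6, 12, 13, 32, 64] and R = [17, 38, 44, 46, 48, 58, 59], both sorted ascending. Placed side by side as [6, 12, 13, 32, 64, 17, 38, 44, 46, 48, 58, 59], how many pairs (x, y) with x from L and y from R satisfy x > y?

8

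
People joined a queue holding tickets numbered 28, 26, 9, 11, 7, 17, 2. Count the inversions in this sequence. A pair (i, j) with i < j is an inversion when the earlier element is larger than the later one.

For each element, count later entries that are smaller:
28 → 26, 9, 11, 7, 17, 2 → 6
26 → 9, 11, 7, 17, 2 → 5
9 → 7, 2 → 2
11 → 7, 2 → 2
7 → 2 → 1
17 → 2 → 1
2 → none → 0
Sum: 6 + 5 + 2 + 2 + 1 + 1 + 0 = 17

17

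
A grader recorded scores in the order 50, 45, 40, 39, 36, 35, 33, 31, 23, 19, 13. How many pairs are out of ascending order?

There are 55 inversions.

Sweep left to right; for each value list the smaller values that follow it:
50: 10
45: 9
40: 8
39: 7
36: 6
35: 5
33: 4
31: 3
23: 2
19: 1
13: 0
Sum: 10 + 9 + 8 + 7 + 6 + 5 + 4 + 3 + 2 + 1 + 0 = 55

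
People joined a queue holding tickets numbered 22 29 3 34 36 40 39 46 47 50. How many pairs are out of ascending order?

Sweep left to right; for each value list the smaller values that follow it:
22: 1
29: 1
3: 0
34: 0
36: 0
40: 1
39: 0
46: 0
47: 0
50: 0
Sum: 1 + 1 + 0 + 0 + 0 + 1 + 0 + 0 + 0 + 0 = 3

3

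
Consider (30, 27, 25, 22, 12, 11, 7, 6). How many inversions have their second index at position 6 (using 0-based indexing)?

6

The element at index 6 is 7.
Elements before it: 30, 27, 25, 22, 12, 11
Those larger than 7: 30, 27, 25, 22, 12, 11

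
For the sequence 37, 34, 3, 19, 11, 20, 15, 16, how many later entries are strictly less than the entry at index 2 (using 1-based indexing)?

6

The element at index 2 is 34.
Elements after it: 3, 19, 11, 20, 15, 16
Those smaller than 34: 3, 19, 11, 20, 15, 16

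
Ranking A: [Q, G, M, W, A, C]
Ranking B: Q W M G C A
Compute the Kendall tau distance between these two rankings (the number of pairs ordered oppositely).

4

Assign each item its position (1..6) in the first ordering, then rewrite the second ordering as that position sequence:
positions: Q→1, G→2, M→3, W→4, A→5, C→6
second ordering as positions: [1, 4, 3, 2, 6, 5]
Discordant pairs = inversions in this position sequence.
1: 0
4: 3, 2 → 2
3: 2 → 1
2: 0
6: 5 → 1
5: 0
Total: 0 + 2 + 1 + 0 + 1 + 0 = 4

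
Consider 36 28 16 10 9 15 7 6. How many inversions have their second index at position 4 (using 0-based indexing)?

The element at index 4 is 9.
Elements before it: 36, 28, 16, 10
Those larger than 9: 36, 28, 16, 10

4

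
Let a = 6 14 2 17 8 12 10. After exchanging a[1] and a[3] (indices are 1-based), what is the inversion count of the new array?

Positions 1 and 3 hold 6 and 2; after swapping, the array is [2, 14, 6, 17, 8, 12, 10].
Sweep left to right; for each value list the smaller values that follow it:
2: 0
14: 4
6: 0
17: 3
8: 0
12: 1
10: 0
Sum: 0 + 4 + 0 + 3 + 0 + 1 + 0 = 8

8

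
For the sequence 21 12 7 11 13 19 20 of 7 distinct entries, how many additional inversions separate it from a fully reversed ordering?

Maximum inversions for 7 distinct elements is C(7, 2) = 7·6/2 = 21.
Current inversions — for each element, count later smaller elements:
21: 6
12: 2
7: 0
11: 0
13: 0
19: 0
20: 0
Current total: 6 + 2 + 0 + 0 + 0 + 0 + 0 = 8
Shortfall: 21 − 8 = 13

13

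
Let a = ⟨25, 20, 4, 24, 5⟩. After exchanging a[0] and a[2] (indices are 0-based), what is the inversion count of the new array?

Positions 0 and 2 hold 25 and 4; after swapping, the array is [4, 20, 25, 24, 5].
Sweep left to right; for each value list the smaller values that follow it:
4 → none → 0
20 → 5 → 1
25 → 24, 5 → 2
24 → 5 → 1
5 → none → 0
Sum: 0 + 1 + 2 + 1 + 0 = 4

4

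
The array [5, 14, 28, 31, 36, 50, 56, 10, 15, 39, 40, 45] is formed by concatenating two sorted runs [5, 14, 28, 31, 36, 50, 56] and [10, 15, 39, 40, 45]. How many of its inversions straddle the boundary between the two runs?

Take each right-half value and tally the left-half values above it:
r = 10: 14, 28, 31, 36, 50, 56 → 6
r = 15: 28, 31, 36, 50, 56 → 5
r = 39: 50, 56 → 2
r = 40: 50, 56 → 2
r = 45: 50, 56 → 2
Cross-inversions: 6 + 5 + 2 + 2 + 2 = 17

17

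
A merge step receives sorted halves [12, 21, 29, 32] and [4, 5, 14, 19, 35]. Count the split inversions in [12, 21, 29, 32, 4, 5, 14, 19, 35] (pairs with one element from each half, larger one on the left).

Take each right-half value and tally the left-half values above it:
r = 4: 12, 21, 29, 32 → 4
r = 5: 12, 21, 29, 32 → 4
r = 14: 21, 29, 32 → 3
r = 19: 21, 29, 32 → 3
r = 35: none → 0
Cross-inversions: 4 + 4 + 3 + 3 + 0 = 14

14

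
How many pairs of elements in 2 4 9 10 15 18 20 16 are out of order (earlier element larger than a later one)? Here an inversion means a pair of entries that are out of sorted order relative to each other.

2 out-of-order pairs

Count, for each position, how many later elements it exceeds:
2 → none → 0
4 → none → 0
9 → none → 0
10 → none → 0
15 → none → 0
18 → 16 → 1
20 → 16 → 1
16 → none → 0
Sum: 0 + 0 + 0 + 0 + 0 + 1 + 1 + 0 = 2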